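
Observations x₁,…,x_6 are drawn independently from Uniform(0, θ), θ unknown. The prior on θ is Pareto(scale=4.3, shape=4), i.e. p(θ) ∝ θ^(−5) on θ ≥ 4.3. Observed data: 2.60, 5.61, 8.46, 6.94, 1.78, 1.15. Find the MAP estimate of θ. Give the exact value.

The Uniform(0, θ) likelihood is θ^(−n) for θ ≥ max(xᵢ), zero otherwise. Here max(xᵢ) = 8.46.
Posterior ∝ θ^(−5) · θ^(−6) = θ^(−11) on θ ≥ max(4.3, 8.46) = 8.46.
This density is strictly decreasing in θ, so the posterior mode lies at the lower boundary of the support.

θ̂_MAP = 8.46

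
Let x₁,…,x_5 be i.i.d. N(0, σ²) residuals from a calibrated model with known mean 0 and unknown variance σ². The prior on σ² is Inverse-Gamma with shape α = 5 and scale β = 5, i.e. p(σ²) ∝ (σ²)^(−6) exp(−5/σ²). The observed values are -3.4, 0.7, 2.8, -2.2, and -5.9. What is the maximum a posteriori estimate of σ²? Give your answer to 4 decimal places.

σ̂²_MAP = 4.0906

Sum of squared deviations about the known mean: SS = (-3.4−0)² + (0.7−0)² + (2.8−0)² + (-2.2−0)² + (-5.9−0)² = 59.54.
The Normal likelihood contributes (σ²)^(−n/2) exp(−SS/(2σ²)), so the posterior is Inverse-Gamma(α + n/2, β + SS/2) = Inverse-Gamma(7.5, 34.77).
The mode of Inverse-Gamma(a, b) is b/(a+1) = 34.77/8.5 ≈ 4.0906.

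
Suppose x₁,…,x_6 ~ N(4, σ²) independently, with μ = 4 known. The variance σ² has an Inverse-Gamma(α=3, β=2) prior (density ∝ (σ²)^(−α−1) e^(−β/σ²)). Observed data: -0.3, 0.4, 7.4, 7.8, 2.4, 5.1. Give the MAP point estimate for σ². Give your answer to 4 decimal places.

σ̂²_MAP = 4.6586

Sum of squared deviations about the known mean: SS = (-0.3−4)² + (0.4−4)² + (7.4−4)² + (7.8−4)² + (2.4−4)² + (5.1−4)² = 61.22.
The Normal likelihood contributes (σ²)^(−n/2) exp(−SS/(2σ²)), so the posterior is Inverse-Gamma(α + n/2, β + SS/2) = Inverse-Gamma(6, 32.61).
The mode of Inverse-Gamma(a, b) is b/(a+1) = 32.61/7 ≈ 4.6586.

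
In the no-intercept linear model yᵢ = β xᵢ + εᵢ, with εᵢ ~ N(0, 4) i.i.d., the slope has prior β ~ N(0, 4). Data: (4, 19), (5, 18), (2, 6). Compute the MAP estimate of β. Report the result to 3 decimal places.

β̂_MAP = 3.870

log p(β | y) = −Σ(yᵢ − βxᵢ)²/(2·4) − β²/(2·4) + const.
Setting the derivative to zero: Σxᵢ(yᵢ − βxᵢ)/4 − β/4 = 0, so β = Σxᵢyᵢ / (Σxᵢ² + σ²/τ²).
Σxᵢyᵢ = 4·19 + 5·18 + 2·6 = 178; Σxᵢ² = 45; σ²/τ² = 1.
β̂_MAP = 178 / (45 + 1) = 178/46 ≈ 3.870.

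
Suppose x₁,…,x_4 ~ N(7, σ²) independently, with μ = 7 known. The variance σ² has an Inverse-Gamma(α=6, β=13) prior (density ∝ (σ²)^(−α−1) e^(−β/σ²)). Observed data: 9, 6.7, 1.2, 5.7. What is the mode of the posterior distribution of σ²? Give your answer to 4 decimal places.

σ̂²_MAP = 3.6344

Sum of squared deviations about the known mean: SS = (9−7)² + (6.7−7)² + (1.2−7)² + (5.7−7)² = 39.42.
The Normal likelihood contributes (σ²)^(−n/2) exp(−SS/(2σ²)), so the posterior is Inverse-Gamma(α + n/2, β + SS/2) = Inverse-Gamma(8, 32.71).
The mode of Inverse-Gamma(a, b) is b/(a+1) = 32.71/9 ≈ 3.6344.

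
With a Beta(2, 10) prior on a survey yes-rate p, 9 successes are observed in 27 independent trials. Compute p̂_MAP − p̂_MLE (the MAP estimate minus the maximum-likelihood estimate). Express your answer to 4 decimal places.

MAP − MLE = -0.0631

Posterior is Beta(11, 28); MAP = (11−1)/(39−2) = 10/37 ≈ 0.27027.
MLE ignores the prior: p̂_MLE = k/n = 9/27 ≈ 0.33333.
Difference = 10/37 − 9/27 = -7/111 ≈ -0.0631.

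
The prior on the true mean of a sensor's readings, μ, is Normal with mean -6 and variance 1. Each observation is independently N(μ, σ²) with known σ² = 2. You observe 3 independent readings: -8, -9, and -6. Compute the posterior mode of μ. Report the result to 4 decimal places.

μ̂_MAP = -7.0000

n = 3; x̄ = ((-8) + (-9) + (-6))/3 = -23/3 = -23/3 ≈ -7.6667.
For a Normal prior and Normal likelihood with known variance, the posterior is Normal; its mode equals its mean, the precision-weighted average.
Prior precision 1/σ₀² = 1/1 = 1; data precision n/σ² = 3/2 = 1.5.
μ̂ = (1·(-6) + 1.5·(-23/3)) / (1 + 1.5) = (-17.5)/2.5 = -7.0000.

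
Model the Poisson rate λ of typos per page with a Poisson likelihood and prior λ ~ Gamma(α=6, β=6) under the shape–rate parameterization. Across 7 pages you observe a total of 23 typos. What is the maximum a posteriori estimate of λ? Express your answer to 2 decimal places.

λ̂_MAP = 2.15

Σxᵢ = 23, n = 7.
Posterior ∝ λ^5e^(−6λ) · λ^23e^(−7λ) = λ^28e^(−13λ), i.e. Gamma(shape=29, rate=13).
The mode of a Gamma(a, b) with a ≥ 1 (shape–rate) is (a−1)/b = 28/13 ≈ 2.15.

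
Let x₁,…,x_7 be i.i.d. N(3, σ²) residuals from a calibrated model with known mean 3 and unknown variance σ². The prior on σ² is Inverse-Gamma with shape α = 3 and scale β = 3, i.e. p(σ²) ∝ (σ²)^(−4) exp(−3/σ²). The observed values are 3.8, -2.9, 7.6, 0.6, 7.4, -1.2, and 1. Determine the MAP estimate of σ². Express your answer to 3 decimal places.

Sum of squared deviations about the known mean: SS = (3.8−3)² + (-2.9−3)² + (7.6−3)² + (0.6−3)² + (7.4−3)² + (-1.2−3)² + (1−3)² = 103.37.
The Normal likelihood contributes (σ²)^(−n/2) exp(−SS/(2σ²)), so the posterior is Inverse-Gamma(α + n/2, β + SS/2) = Inverse-Gamma(6.5, 54.685).
The mode of Inverse-Gamma(a, b) is b/(a+1) = 54.685/7.5 ≈ 7.291.

σ̂²_MAP = 7.291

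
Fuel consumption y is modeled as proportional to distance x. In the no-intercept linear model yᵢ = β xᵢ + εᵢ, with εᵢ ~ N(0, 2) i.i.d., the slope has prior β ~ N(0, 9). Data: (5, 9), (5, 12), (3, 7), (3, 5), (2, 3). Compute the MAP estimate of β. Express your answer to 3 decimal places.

log p(β | y) = −Σ(yᵢ − βxᵢ)²/(2·2) − β²/(2·9) + const.
Setting the derivative to zero: Σxᵢ(yᵢ − βxᵢ)/2 − β/9 = 0, so β = Σxᵢyᵢ / (Σxᵢ² + σ²/τ²).
Σxᵢyᵢ = 5·9 + 5·12 + 3·7 + 3·5 + 2·3 = 147; Σxᵢ² = 72; σ²/τ² = 2/9.
β̂_MAP = 147 / (72 + 2/9) = 147/(650/9) = 1323/650 ≈ 2.035.

β̂_MAP = 2.035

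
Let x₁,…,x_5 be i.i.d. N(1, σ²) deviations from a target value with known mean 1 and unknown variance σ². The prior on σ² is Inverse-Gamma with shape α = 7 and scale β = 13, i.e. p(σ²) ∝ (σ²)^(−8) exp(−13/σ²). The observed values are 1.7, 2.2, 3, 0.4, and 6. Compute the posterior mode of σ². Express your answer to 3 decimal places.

σ̂²_MAP = 2.728

Sum of squared deviations about the known mean: SS = (1.7−1)² + (2.2−1)² + (3−1)² + (0.4−1)² + (6−1)² = 31.29.
The Normal likelihood contributes (σ²)^(−n/2) exp(−SS/(2σ²)), so the posterior is Inverse-Gamma(α + n/2, β + SS/2) = Inverse-Gamma(9.5, 28.645).
The mode of Inverse-Gamma(a, b) is b/(a+1) = 28.645/10.5 ≈ 2.728.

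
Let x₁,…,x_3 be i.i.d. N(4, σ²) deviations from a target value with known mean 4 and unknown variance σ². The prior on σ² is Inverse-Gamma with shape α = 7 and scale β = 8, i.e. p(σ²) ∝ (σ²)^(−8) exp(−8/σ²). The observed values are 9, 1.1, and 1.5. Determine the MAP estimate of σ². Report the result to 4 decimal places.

Sum of squared deviations about the known mean: SS = (9−4)² + (1.1−4)² + (1.5−4)² = 39.66.
The Normal likelihood contributes (σ²)^(−n/2) exp(−SS/(2σ²)), so the posterior is Inverse-Gamma(α + n/2, β + SS/2) = Inverse-Gamma(8.5, 27.83).
The mode of Inverse-Gamma(a, b) is b/(a+1) = 27.83/9.5 ≈ 2.9295.

σ̂²_MAP = 2.9295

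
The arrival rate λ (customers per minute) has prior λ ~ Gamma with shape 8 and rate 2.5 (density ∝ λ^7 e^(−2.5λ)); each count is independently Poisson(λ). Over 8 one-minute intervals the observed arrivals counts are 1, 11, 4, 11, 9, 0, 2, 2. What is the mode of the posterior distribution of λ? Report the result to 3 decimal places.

λ̂_MAP = 4.476

Σxᵢ = 1+11+4+11+9+0+2+2 = 40, with n = 8.
Posterior ∝ λ^7e^(−2.5λ) · λ^40e^(−8λ) = λ^47e^(−10.5λ), i.e. Gamma(shape=48, rate=10.5).
The mode of a Gamma(a, b) with a ≥ 1 (shape–rate) is (a−1)/b = 47/10.5 ≈ 4.476.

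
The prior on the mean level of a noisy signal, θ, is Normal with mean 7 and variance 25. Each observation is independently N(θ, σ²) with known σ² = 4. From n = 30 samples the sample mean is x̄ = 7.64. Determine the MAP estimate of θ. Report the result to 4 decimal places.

n = 30, x̄ = 7.64.
For a Normal prior and Normal likelihood with known variance, the posterior is Normal; its mode equals its mean, the precision-weighted average.
Prior precision 1/σ₀² = 1/25 = 0.04; data precision n/σ² = 30/4 = 7.5.
θ̂ = (0.04·7 + 7.5·7.64) / (0.04 + 7.5) = 57.58/7.54 = 2879/377 ≈ 7.6366.

θ̂_MAP = 7.6366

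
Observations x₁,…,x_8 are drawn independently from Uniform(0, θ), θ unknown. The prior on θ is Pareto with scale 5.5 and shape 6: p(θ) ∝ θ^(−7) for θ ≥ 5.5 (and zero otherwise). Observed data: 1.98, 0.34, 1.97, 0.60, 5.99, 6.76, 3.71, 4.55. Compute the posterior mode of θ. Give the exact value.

θ̂_MAP = 6.76

The Uniform(0, θ) likelihood is θ^(−n) for θ ≥ max(xᵢ), zero otherwise. Here max(xᵢ) = 6.76.
Posterior ∝ θ^(−7) · θ^(−8) = θ^(−15) on θ ≥ max(5.5, 6.76) = 6.76.
This density is strictly decreasing in θ, so the posterior mode lies at the lower boundary of the support.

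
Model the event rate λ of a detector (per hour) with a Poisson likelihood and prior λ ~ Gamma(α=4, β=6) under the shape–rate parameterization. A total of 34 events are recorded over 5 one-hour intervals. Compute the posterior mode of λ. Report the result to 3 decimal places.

Σxᵢ = 34, n = 5.
Posterior ∝ λ^3e^(−6λ) · λ^34e^(−5λ) = λ^37e^(−11λ), i.e. Gamma(shape=38, rate=11).
The mode of a Gamma(a, b) with a ≥ 1 (shape–rate) is (a−1)/b = 37/11 ≈ 3.364.

λ̂_MAP = 3.364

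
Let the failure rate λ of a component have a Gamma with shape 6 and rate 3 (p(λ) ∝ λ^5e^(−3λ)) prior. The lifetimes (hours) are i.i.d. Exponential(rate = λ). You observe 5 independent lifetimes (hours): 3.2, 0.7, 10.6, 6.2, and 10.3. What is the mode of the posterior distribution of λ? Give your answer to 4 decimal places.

The Exponential(rate=λ) likelihood is ∝ λ^n e^(−λΣtᵢ). Here n = 5 and Σtᵢ = 3.2 + 0.7 + 10.6 + 6.2 + 10.3 = 31.
Posterior ∝ λ^5e^(−3λ) · λ^5e^(−31λ) = λ^10e^(−34λ), i.e. Gamma(11, 34).
Mode = (a−1)/b = 10/34 ≈ 0.2941.

λ̂_MAP = 0.2941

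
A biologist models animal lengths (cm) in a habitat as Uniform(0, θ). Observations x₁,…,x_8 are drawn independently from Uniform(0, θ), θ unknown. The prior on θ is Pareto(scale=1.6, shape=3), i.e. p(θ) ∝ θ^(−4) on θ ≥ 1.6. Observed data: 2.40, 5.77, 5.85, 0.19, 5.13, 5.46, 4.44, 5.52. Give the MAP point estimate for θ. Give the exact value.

θ̂_MAP = 5.85

The Uniform(0, θ) likelihood is θ^(−n) for θ ≥ max(xᵢ), zero otherwise. Here max(xᵢ) = 5.85.
Posterior ∝ θ^(−4) · θ^(−8) = θ^(−12) on θ ≥ max(1.6, 5.85) = 5.85.
This density is strictly decreasing in θ, so the posterior mode lies at the lower boundary of the support.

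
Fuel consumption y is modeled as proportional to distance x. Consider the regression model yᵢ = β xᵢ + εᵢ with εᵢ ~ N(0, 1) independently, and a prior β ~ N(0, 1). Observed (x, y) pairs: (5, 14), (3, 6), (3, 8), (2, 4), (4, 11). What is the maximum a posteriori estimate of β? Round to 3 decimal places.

β̂_MAP = 2.563

log p(β | y) = −Σ(yᵢ − βxᵢ)²/(2·1) − β²/(2·1) + const.
Setting the derivative to zero: Σxᵢ(yᵢ − βxᵢ)/1 − β/1 = 0, so β = Σxᵢyᵢ / (Σxᵢ² + σ²/τ²).
Σxᵢyᵢ = 5·14 + 3·6 + 3·8 + 2·4 + 4·11 = 164; Σxᵢ² = 63; σ²/τ² = 1.
β̂_MAP = 164 / (63 + 1) = 164/64 ≈ 2.563.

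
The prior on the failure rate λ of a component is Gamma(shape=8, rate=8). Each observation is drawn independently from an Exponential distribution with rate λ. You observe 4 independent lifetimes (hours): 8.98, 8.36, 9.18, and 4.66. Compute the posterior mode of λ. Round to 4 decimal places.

The Exponential(rate=λ) likelihood is ∝ λ^n e^(−λΣtᵢ). Here n = 4 and Σtᵢ = 8.98 + 8.36 + 9.18 + 4.66 = 31.18.
Posterior ∝ λ^7e^(−8λ) · λ^4e^(−31.18λ) = λ^11e^(−39.18λ), i.e. Gamma(12, 39.18).
Mode = (a−1)/b = 11/39.18 ≈ 0.2808.

λ̂_MAP = 0.2808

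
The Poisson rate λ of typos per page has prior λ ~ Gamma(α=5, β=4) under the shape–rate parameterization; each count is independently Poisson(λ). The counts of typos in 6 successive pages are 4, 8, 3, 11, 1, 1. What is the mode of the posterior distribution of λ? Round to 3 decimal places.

λ̂_MAP = 3.200

Σxᵢ = 4+8+3+11+1+1 = 28, with n = 6.
Posterior ∝ λ^4e^(−4λ) · λ^28e^(−6λ) = λ^32e^(−10λ), i.e. Gamma(shape=33, rate=10).
The mode of a Gamma(a, b) with a ≥ 1 (shape–rate) is (a−1)/b = 32/10 ≈ 3.200.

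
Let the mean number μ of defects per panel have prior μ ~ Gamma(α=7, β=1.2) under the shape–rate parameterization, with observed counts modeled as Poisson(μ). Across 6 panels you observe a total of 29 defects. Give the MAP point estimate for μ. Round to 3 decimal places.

Σxᵢ = 29, n = 6.
Posterior ∝ μ^6e^(−1.2μ) · μ^29e^(−6μ) = μ^35e^(−7.2μ), i.e. Gamma(shape=36, rate=7.2).
The mode of a Gamma(a, b) with a ≥ 1 (shape–rate) is (a−1)/b = 35/7.2 ≈ 4.861.

μ̂_MAP = 4.861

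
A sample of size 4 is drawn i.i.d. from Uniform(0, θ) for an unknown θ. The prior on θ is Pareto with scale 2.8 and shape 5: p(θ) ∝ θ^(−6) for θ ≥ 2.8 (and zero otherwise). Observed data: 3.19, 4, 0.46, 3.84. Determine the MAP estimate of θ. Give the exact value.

The Uniform(0, θ) likelihood is θ^(−n) for θ ≥ max(xᵢ), zero otherwise. Here max(xᵢ) = 4.
Posterior ∝ θ^(−6) · θ^(−4) = θ^(−10) on θ ≥ max(2.8, 4) = 4.
This density is strictly decreasing in θ, so the posterior mode lies at the lower boundary of the support.

θ̂_MAP = 4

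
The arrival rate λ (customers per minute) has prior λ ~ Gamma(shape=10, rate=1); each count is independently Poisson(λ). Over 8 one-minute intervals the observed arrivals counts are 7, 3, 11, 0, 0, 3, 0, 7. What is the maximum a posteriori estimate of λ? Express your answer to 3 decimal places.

Σxᵢ = 7+3+11+0+0+3+0+7 = 31, with n = 8.
Posterior ∝ λ^9e^(−1λ) · λ^31e^(−8λ) = λ^40e^(−9λ), i.e. Gamma(shape=41, rate=9).
The mode of a Gamma(a, b) with a ≥ 1 (shape–rate) is (a−1)/b = 40/9 ≈ 4.444.

λ̂_MAP = 4.444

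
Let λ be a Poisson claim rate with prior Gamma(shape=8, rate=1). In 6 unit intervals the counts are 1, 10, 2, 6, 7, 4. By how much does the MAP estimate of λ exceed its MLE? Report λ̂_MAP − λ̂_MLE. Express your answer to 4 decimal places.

Σxᵢ = 30. Posterior is Gamma(38, 7); MAP = (38−1)/7 = 37/7 ≈ 5.28571.
MLE = x̄ = 30/6 ≈ 5.00000.
Difference = 37/7 − 30/6 = 2/7 ≈ 0.2857.

MAP − MLE = 0.2857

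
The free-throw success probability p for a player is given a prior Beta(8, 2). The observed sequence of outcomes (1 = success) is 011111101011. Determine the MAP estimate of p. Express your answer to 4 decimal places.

p̂_MAP = 0.8000

Prior: Beta(8, 2).
Data: 9 successes in 12 trials (from the sequence). The binomial likelihood contributes p^9(1−p)^3, so the posterior is Beta(8+9, 2+3) = Beta(17, 5).
For Beta(a, b) with a, b > 1 the mode is (a−1)/(a+b−2) = 16/20 ≈ 0.8000.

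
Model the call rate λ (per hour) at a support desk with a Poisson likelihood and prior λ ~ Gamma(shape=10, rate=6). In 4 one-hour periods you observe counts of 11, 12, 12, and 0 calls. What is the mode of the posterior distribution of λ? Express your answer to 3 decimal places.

λ̂_MAP = 4.400

Σxᵢ = 11+12+12+0 = 35, with n = 4.
Posterior ∝ λ^9e^(−6λ) · λ^35e^(−4λ) = λ^44e^(−10λ), i.e. Gamma(shape=45, rate=10).
The mode of a Gamma(a, b) with a ≥ 1 (shape–rate) is (a−1)/b = 44/10 ≈ 4.400.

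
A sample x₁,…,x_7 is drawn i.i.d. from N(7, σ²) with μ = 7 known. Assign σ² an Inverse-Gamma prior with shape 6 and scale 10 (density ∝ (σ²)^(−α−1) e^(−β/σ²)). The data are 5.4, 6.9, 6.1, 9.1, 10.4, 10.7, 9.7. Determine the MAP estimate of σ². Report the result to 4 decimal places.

σ̂²_MAP = 2.8729

Sum of squared deviations about the known mean: SS = (5.4−7)² + (6.9−7)² + (6.1−7)² + (9.1−7)² + (10.4−7)² + (10.7−7)² + (9.7−7)² = 40.33.
The Normal likelihood contributes (σ²)^(−n/2) exp(−SS/(2σ²)), so the posterior is Inverse-Gamma(α + n/2, β + SS/2) = Inverse-Gamma(9.5, 30.165).
The mode of Inverse-Gamma(a, b) is b/(a+1) = 30.165/10.5 ≈ 2.8729.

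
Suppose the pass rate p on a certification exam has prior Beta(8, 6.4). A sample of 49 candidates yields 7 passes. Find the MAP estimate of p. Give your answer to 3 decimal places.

p̂_MAP = 0.228

Prior: Beta(8, 6.4).
Data: 7 successes in 49 trials. The binomial likelihood contributes p^7(1−p)^42, so the posterior is Beta(8+7, 6.4+42) = Beta(15, 48.4).
For Beta(a, b) with a, b > 1 the mode is (a−1)/(a+b−2) = 14/61.4 ≈ 0.228.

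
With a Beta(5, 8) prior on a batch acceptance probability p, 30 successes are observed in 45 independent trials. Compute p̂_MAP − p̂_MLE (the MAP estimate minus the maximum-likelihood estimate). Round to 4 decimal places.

Posterior is Beta(35, 23); MAP = (35−1)/(58−2) = 34/56 ≈ 0.60714.
MLE ignores the prior: p̂_MLE = k/n = 30/45 ≈ 0.66667.
Difference = 34/56 − 30/45 = -5/84 ≈ -0.0595.

MAP − MLE = -0.0595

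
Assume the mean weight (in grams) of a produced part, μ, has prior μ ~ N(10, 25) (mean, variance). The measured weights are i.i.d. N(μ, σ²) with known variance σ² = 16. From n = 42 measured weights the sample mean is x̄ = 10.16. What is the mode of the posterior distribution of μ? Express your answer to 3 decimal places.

n = 42, x̄ = 10.16.
For a Normal prior and Normal likelihood with known variance, the posterior is Normal; its mode equals its mean, the precision-weighted average.
Prior precision 1/σ₀² = 1/25 = 0.04; data precision n/σ² = 42/16 = 2.625.
μ̂ = (0.04·10 + 2.625·10.16) / (0.04 + 2.625) = 27.07/2.665 = 5414/533 ≈ 10.158.

μ̂_MAP = 10.158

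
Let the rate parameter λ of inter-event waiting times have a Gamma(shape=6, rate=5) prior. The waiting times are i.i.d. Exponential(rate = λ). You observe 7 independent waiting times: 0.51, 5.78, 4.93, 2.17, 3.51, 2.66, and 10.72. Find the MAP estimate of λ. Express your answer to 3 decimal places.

λ̂_MAP = 0.340

The Exponential(rate=λ) likelihood is ∝ λ^n e^(−λΣtᵢ). Here n = 7 and Σtᵢ = 0.51 + 5.78 + 4.93 + 2.17 + 3.51 + 2.66 + 10.72 = 30.28.
Posterior ∝ λ^5e^(−5λ) · λ^7e^(−30.28λ) = λ^12e^(−35.28λ), i.e. Gamma(13, 35.28).
Mode = (a−1)/b = 12/35.28 ≈ 0.340.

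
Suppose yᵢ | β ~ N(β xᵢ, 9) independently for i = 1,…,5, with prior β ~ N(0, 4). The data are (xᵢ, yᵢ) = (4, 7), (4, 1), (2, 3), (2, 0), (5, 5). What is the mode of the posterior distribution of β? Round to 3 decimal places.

log p(β | y) = −Σ(yᵢ − βxᵢ)²/(2·9) − β²/(2·4) + const.
Setting the derivative to zero: Σxᵢ(yᵢ − βxᵢ)/9 − β/4 = 0, so β = Σxᵢyᵢ / (Σxᵢ² + σ²/τ²).
Σxᵢyᵢ = 4·7 + 4·1 + 2·3 + 2·0 + 5·5 = 63; Σxᵢ² = 65; σ²/τ² = 2.25.
β̂_MAP = 63 / (65 + 2.25) = 63/67.25 ≈ 0.937.

β̂_MAP = 0.937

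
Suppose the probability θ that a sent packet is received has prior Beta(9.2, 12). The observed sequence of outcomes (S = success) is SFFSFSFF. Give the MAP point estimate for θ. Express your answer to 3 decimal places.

θ̂_MAP = 0.412

Prior: Beta(9.2, 12).
Data: 3 successes in 8 trials (from the sequence). The binomial likelihood contributes θ^3(1−θ)^5, so the posterior is Beta(9.2+3, 12+5) = Beta(12.2, 17).
For Beta(a, b) with a, b > 1 the mode is (a−1)/(a+b−2) = 11.2/27.2 ≈ 0.412.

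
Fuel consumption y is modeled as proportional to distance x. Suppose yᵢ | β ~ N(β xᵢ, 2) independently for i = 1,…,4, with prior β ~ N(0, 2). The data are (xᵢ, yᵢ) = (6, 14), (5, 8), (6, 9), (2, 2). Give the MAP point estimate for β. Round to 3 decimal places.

β̂_MAP = 1.784

log p(β | y) = −Σ(yᵢ − βxᵢ)²/(2·2) − β²/(2·2) + const.
Setting the derivative to zero: Σxᵢ(yᵢ − βxᵢ)/2 − β/2 = 0, so β = Σxᵢyᵢ / (Σxᵢ² + σ²/τ²).
Σxᵢyᵢ = 6·14 + 5·8 + 6·9 + 2·2 = 182; Σxᵢ² = 101; σ²/τ² = 1.
β̂_MAP = 182 / (101 + 1) = 182/102 ≈ 1.784.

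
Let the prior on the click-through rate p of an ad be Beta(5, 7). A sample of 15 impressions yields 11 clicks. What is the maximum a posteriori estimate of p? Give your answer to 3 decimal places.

Prior: Beta(5, 7).
Data: 11 successes in 15 trials. The binomial likelihood contributes p^11(1−p)^4, so the posterior is Beta(5+11, 7+4) = Beta(16, 11).
For Beta(a, b) with a, b > 1 the mode is (a−1)/(a+b−2) = 15/25 ≈ 0.600.

p̂_MAP = 0.600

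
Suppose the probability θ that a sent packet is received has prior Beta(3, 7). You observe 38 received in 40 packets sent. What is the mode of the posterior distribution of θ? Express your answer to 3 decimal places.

θ̂_MAP = 0.833

Prior: Beta(3, 7).
Data: 38 successes in 40 trials. The binomial likelihood contributes θ^38(1−θ)^2, so the posterior is Beta(3+38, 7+2) = Beta(41, 9).
For Beta(a, b) with a, b > 1 the mode is (a−1)/(a+b−2) = 40/48 ≈ 0.833.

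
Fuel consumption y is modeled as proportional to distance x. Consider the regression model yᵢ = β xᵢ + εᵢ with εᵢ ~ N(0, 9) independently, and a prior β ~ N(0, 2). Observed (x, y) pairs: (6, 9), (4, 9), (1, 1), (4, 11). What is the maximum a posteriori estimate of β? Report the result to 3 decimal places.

β̂_MAP = 1.837

log p(β | y) = −Σ(yᵢ − βxᵢ)²/(2·9) − β²/(2·2) + const.
Setting the derivative to zero: Σxᵢ(yᵢ − βxᵢ)/9 − β/2 = 0, so β = Σxᵢyᵢ / (Σxᵢ² + σ²/τ²).
Σxᵢyᵢ = 6·9 + 4·9 + 1·1 + 4·11 = 135; Σxᵢ² = 69; σ²/τ² = 4.5.
β̂_MAP = 135 / (69 + 4.5) = 135/73.5 ≈ 1.837.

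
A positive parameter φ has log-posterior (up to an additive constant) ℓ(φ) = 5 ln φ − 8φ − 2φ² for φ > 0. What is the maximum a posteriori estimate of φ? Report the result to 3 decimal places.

φ̂_MAP = 0.500

ℓ'(φ) = 5/φ − 8 − 4φ. Setting this to zero and multiplying by φ: 4φ² + 8φ − 5 = 0.
φ = (−8 + √(8² + 4·4·5)) / (2·4) = (−8 + √144) / 8 = (−8 + 12)/8 = 1/2.
ℓ''(φ) = −5/φ² − 4 < 0, confirming a maximum.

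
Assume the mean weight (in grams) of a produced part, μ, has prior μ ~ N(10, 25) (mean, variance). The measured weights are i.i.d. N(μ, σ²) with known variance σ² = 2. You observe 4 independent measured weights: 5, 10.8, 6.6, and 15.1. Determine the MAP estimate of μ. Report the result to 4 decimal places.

n = 4; x̄ = (5 + 10.8 + 6.6 + 15.1)/4 = 37.5/4 = 9.375.
For a Normal prior and Normal likelihood with known variance, the posterior is Normal; its mode equals its mean, the precision-weighted average.
Prior precision 1/σ₀² = 1/25 = 0.04; data precision n/σ² = 4/2 = 2.
μ̂ = (0.04·10 + 2·9.375) / (0.04 + 2) = 19.15/2.04 = 1915/204 ≈ 9.3873.

μ̂_MAP = 9.3873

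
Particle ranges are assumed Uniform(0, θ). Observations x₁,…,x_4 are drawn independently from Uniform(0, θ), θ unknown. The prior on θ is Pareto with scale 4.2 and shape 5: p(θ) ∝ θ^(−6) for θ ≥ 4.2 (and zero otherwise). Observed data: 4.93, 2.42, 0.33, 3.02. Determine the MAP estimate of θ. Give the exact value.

θ̂_MAP = 4.93

The Uniform(0, θ) likelihood is θ^(−n) for θ ≥ max(xᵢ), zero otherwise. Here max(xᵢ) = 4.93.
Posterior ∝ θ^(−6) · θ^(−4) = θ^(−10) on θ ≥ max(4.2, 4.93) = 4.93.
This density is strictly decreasing in θ, so the posterior mode lies at the lower boundary of the support.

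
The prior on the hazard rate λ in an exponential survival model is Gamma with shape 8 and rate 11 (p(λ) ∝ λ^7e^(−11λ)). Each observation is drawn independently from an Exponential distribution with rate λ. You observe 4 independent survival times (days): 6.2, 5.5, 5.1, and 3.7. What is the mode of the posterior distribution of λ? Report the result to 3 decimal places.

The Exponential(rate=λ) likelihood is ∝ λ^n e^(−λΣtᵢ). Here n = 4 and Σtᵢ = 6.2 + 5.5 + 5.1 + 3.7 = 20.5.
Posterior ∝ λ^7e^(−11λ) · λ^4e^(−20.5λ) = λ^11e^(−31.5λ), i.e. Gamma(12, 31.5).
Mode = (a−1)/b = 11/31.5 ≈ 0.349.

λ̂_MAP = 0.349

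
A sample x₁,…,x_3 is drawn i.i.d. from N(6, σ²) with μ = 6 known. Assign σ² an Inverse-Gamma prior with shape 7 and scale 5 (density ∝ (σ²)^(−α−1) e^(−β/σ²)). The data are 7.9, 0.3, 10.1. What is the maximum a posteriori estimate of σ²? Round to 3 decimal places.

σ̂²_MAP = 3.311

Sum of squared deviations about the known mean: SS = (7.9−6)² + (0.3−6)² + (10.1−6)² = 52.91.
The Normal likelihood contributes (σ²)^(−n/2) exp(−SS/(2σ²)), so the posterior is Inverse-Gamma(α + n/2, β + SS/2) = Inverse-Gamma(8.5, 31.455).
The mode of Inverse-Gamma(a, b) is b/(a+1) = 31.455/9.5 ≈ 3.311.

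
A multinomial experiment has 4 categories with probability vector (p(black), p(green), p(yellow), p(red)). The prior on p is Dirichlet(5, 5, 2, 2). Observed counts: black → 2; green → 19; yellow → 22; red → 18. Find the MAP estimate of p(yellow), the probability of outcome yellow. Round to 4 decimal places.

The posterior is Dirichlet(αᵢ + nᵢ) = Dirichlet(7, 24, 24, 20).
For a Dirichlet(a₁,…,a_K) with all aᵢ > 1, the mode has j-th component (aⱼ − 1)/(Σaᵢ − K).
Here Σaᵢ = 75 and K = 4, so p(yellow) = (24 − 1)/(75 − 4) = 23/71 ≈ 0.3239.

MAP estimate of p(yellow) = 0.3239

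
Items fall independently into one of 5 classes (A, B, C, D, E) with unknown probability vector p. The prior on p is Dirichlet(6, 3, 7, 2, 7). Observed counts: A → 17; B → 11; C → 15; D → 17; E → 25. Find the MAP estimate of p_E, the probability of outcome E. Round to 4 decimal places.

The posterior is Dirichlet(αᵢ + nᵢ) = Dirichlet(23, 14, 22, 19, 32).
For a Dirichlet(a₁,…,a_K) with all aᵢ > 1, the mode has j-th component (aⱼ − 1)/(Σaᵢ − K).
Here Σaᵢ = 110 and K = 5, so p_E = (32 − 1)/(110 − 5) = 31/105 ≈ 0.2952.

MAP estimate of p_E = 0.2952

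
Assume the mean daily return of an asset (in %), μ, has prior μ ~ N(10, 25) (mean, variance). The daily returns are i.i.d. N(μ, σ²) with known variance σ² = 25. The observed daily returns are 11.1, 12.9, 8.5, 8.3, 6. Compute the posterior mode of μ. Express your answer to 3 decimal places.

n = 5; x̄ = (11.1 + 12.9 + 8.5 + 8.3 + 6)/5 = 46.8/5 = 9.36.
For a Normal prior and Normal likelihood with known variance, the posterior is Normal; its mode equals its mean, the precision-weighted average.
Prior precision 1/σ₀² = 1/25 = 0.04; data precision n/σ² = 5/25 = 0.2.
μ̂ = (0.04·10 + 0.2·9.36) / (0.04 + 0.2) = 2.272/0.24 = 142/15 ≈ 9.467.

μ̂_MAP = 9.467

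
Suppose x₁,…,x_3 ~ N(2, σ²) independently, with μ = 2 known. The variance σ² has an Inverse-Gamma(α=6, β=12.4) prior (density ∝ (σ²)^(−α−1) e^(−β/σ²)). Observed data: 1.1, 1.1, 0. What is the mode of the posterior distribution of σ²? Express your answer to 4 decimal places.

σ̂²_MAP = 1.7894

Sum of squared deviations about the known mean: SS = (1.1−2)² + (1.1−2)² + (0−2)² = 5.62.
The Normal likelihood contributes (σ²)^(−n/2) exp(−SS/(2σ²)), so the posterior is Inverse-Gamma(α + n/2, β + SS/2) = Inverse-Gamma(7.5, 15.21).
The mode of Inverse-Gamma(a, b) is b/(a+1) = 15.21/8.5 ≈ 1.7894.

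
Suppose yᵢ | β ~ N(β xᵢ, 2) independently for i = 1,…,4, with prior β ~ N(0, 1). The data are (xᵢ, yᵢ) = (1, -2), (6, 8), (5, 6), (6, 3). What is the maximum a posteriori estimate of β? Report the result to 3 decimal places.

β̂_MAP = 0.940

log p(β | y) = −Σ(yᵢ − βxᵢ)²/(2·2) − β²/(2·1) + const.
Setting the derivative to zero: Σxᵢ(yᵢ − βxᵢ)/2 − β/1 = 0, so β = Σxᵢyᵢ / (Σxᵢ² + σ²/τ²).
Σxᵢyᵢ = 1·(-2) + 6·8 + 5·6 + 6·3 = 94; Σxᵢ² = 98; σ²/τ² = 2.
β̂_MAP = 94 / (98 + 2) = 94/100 ≈ 0.940.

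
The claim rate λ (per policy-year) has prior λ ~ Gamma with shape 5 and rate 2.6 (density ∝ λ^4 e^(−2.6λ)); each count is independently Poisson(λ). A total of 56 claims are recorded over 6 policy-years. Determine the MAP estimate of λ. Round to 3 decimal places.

Σxᵢ = 56, n = 6.
Posterior ∝ λ^4e^(−2.6λ) · λ^56e^(−6λ) = λ^60e^(−8.6λ), i.e. Gamma(shape=61, rate=8.6).
The mode of a Gamma(a, b) with a ≥ 1 (shape–rate) is (a−1)/b = 60/8.6 ≈ 6.977.

λ̂_MAP = 6.977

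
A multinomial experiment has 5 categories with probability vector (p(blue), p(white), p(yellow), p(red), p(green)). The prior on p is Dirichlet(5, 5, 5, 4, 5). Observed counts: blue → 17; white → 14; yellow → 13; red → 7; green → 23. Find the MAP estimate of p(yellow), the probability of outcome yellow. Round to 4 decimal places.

MAP estimate of p(yellow) = 0.1828

The posterior is Dirichlet(αᵢ + nᵢ) = Dirichlet(22, 19, 18, 11, 28).
For a Dirichlet(a₁,…,a_K) with all aᵢ > 1, the mode has j-th component (aⱼ − 1)/(Σaᵢ − K).
Here Σaᵢ = 98 and K = 5, so p(yellow) = (18 − 1)/(98 − 5) = 17/93 ≈ 0.1828.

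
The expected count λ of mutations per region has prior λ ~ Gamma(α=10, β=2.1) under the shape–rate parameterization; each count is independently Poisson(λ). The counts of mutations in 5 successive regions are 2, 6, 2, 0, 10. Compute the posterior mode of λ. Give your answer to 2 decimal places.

Σxᵢ = 2+6+2+0+10 = 20, with n = 5.
Posterior ∝ λ^9e^(−2.1λ) · λ^20e^(−5λ) = λ^29e^(−7.1λ), i.e. Gamma(shape=30, rate=7.1).
The mode of a Gamma(a, b) with a ≥ 1 (shape–rate) is (a−1)/b = 29/7.1 ≈ 4.08.

λ̂_MAP = 4.08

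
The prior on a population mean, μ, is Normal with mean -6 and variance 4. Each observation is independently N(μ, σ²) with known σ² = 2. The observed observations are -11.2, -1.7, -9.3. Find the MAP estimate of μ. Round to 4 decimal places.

μ̂_MAP = -7.2000

n = 3; x̄ = ((-11.2) + (-1.7) + (-9.3))/3 = -22.2/3 = -7.4.
For a Normal prior and Normal likelihood with known variance, the posterior is Normal; its mode equals its mean, the precision-weighted average.
Prior precision 1/σ₀² = 1/4 = 0.25; data precision n/σ² = 3/2 = 1.5.
μ̂ = (0.25·(-6) + 1.5·(-7.4)) / (0.25 + 1.5) = (-12.6)/1.75 = -7.2000.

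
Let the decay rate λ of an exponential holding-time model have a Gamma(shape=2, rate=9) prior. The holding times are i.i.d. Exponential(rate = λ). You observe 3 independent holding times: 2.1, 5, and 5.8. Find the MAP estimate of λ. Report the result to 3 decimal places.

The Exponential(rate=λ) likelihood is ∝ λ^n e^(−λΣtᵢ). Here n = 3 and Σtᵢ = 2.1 + 5 + 5.8 = 12.9.
Posterior ∝ λe^(−9λ) · λ^3e^(−12.9λ) = λ^4e^(−21.9λ), i.e. Gamma(5, 21.9).
Mode = (a−1)/b = 4/21.9 ≈ 0.183.

λ̂_MAP = 0.183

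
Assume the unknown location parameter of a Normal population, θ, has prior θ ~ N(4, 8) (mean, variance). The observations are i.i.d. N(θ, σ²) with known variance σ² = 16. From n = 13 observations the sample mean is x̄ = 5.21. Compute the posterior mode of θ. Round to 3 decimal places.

n = 13, x̄ = 5.21.
For a Normal prior and Normal likelihood with known variance, the posterior is Normal; its mode equals its mean, the precision-weighted average.
Prior precision 1/σ₀² = 1/8 = 0.125; data precision n/σ² = 13/16 = 0.8125.
θ̂ = (0.125·4 + 0.8125·5.21) / (0.125 + 0.8125) = 4.733125/0.9375 = 7573/1500 ≈ 5.049.

θ̂_MAP = 5.049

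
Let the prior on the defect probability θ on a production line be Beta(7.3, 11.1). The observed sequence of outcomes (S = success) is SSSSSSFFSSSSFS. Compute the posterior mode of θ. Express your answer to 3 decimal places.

Prior: Beta(7.3, 11.1).
Data: 11 successes in 14 trials (from the sequence). The binomial likelihood contributes θ^11(1−θ)^3, so the posterior is Beta(7.3+11, 11.1+3) = Beta(18.3, 14.1).
For Beta(a, b) with a, b > 1 the mode is (a−1)/(a+b−2) = 17.3/30.4 ≈ 0.569.

θ̂_MAP = 0.569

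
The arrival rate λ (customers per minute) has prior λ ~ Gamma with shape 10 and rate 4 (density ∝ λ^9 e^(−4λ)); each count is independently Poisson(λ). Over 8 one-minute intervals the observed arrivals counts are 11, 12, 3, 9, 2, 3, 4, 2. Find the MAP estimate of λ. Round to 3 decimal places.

Σxᵢ = 11+12+3+9+2+3+4+2 = 46, with n = 8.
Posterior ∝ λ^9e^(−4λ) · λ^46e^(−8λ) = λ^55e^(−12λ), i.e. Gamma(shape=56, rate=12).
The mode of a Gamma(a, b) with a ≥ 1 (shape–rate) is (a−1)/b = 55/12 ≈ 4.583.

λ̂_MAP = 4.583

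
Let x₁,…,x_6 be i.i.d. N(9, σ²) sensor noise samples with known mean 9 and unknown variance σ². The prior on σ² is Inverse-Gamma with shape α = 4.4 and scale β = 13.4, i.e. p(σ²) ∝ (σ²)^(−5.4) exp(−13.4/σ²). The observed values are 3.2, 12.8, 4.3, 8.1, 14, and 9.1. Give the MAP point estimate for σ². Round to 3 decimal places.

Sum of squared deviations about the known mean: SS = (3.2−9)² + (12.8−9)² + (4.3−9)² + (8.1−9)² + (14−9)² + (9.1−9)² = 95.99.
The Normal likelihood contributes (σ²)^(−n/2) exp(−SS/(2σ²)), so the posterior is Inverse-Gamma(α + n/2, β + SS/2) = Inverse-Gamma(7.4, 61.395).
The mode of Inverse-Gamma(a, b) is b/(a+1) = 61.395/8.4 ≈ 7.309.

σ̂²_MAP = 7.309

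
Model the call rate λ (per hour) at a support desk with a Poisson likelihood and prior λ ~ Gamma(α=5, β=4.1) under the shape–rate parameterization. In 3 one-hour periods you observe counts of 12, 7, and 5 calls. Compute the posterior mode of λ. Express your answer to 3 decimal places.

λ̂_MAP = 3.944

Σxᵢ = 12+7+5 = 24, with n = 3.
Posterior ∝ λ^4e^(−4.1λ) · λ^24e^(−3λ) = λ^28e^(−7.1λ), i.e. Gamma(shape=29, rate=7.1).
The mode of a Gamma(a, b) with a ≥ 1 (shape–rate) is (a−1)/b = 28/7.1 ≈ 3.944.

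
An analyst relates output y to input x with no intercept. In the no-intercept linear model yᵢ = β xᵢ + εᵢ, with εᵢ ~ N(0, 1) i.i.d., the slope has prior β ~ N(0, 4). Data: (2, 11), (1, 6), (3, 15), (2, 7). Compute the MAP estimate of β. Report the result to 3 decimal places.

log p(β | y) = −Σ(yᵢ − βxᵢ)²/(2·1) − β²/(2·4) + const.
Setting the derivative to zero: Σxᵢ(yᵢ − βxᵢ)/1 − β/4 = 0, so β = Σxᵢyᵢ / (Σxᵢ² + σ²/τ²).
Σxᵢyᵢ = 2·11 + 1·6 + 3·15 + 2·7 = 87; Σxᵢ² = 18; σ²/τ² = 0.25.
β̂_MAP = 87 / (18 + 0.25) = 87/18.25 ≈ 4.767.

β̂_MAP = 4.767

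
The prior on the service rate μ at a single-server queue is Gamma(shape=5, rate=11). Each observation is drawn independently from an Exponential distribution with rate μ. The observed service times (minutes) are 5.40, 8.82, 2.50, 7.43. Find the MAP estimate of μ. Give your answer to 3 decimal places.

The Exponential(rate=μ) likelihood is ∝ μ^n e^(−μΣtᵢ). Here n = 4 and Σtᵢ = 5.40 + 8.82 + 2.50 + 7.43 = 24.15.
Posterior ∝ μ^4e^(−11μ) · μ^4e^(−24.15μ) = μ^8e^(−35.15μ), i.e. Gamma(9, 35.15).
Mode = (a−1)/b = 8/35.15 ≈ 0.228.

μ̂_MAP = 0.228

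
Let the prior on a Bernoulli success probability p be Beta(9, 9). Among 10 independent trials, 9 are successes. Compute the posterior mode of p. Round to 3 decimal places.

p̂_MAP = 0.654

Prior: Beta(9, 9).
Data: 9 successes in 10 trials. The binomial likelihood contributes p^9(1−p)^1, so the posterior is Beta(9+9, 9+1) = Beta(18, 10).
For Beta(a, b) with a, b > 1 the mode is (a−1)/(a+b−2) = 17/26 ≈ 0.654.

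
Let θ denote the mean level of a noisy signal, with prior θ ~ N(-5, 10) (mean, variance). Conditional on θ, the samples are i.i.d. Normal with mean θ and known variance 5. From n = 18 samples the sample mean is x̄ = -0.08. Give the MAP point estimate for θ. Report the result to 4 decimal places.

n = 18, x̄ = -0.08.
For a Normal prior and Normal likelihood with known variance, the posterior is Normal; its mode equals its mean, the precision-weighted average.
Prior precision 1/σ₀² = 1/10 = 0.1; data precision n/σ² = 18/5 = 3.6.
θ̂ = (0.1·(-5) + 3.6·(-0.08)) / (0.1 + 3.6) = (-0.788)/3.7 = -197/925 ≈ -0.2130.

θ̂_MAP = -0.2130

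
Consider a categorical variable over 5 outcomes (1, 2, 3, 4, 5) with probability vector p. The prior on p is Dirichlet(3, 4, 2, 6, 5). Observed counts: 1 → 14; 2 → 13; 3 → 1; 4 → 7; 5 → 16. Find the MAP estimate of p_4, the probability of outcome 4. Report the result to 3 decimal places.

MAP estimate: 0.182

The posterior is Dirichlet(αᵢ + nᵢ) = Dirichlet(17, 17, 3, 13, 21).
For a Dirichlet(a₁,…,a_K) with all aᵢ > 1, the mode has j-th component (aⱼ − 1)/(Σaᵢ − K).
Here Σaᵢ = 71 and K = 5, so p_4 = (13 − 1)/(71 − 5) = 12/66 ≈ 0.182.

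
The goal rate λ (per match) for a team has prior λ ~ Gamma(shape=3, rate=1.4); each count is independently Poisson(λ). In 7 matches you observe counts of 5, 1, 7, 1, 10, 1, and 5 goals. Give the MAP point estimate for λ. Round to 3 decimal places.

Σxᵢ = 5+1+7+1+10+1+5 = 30, with n = 7.
Posterior ∝ λ^2e^(−1.4λ) · λ^30e^(−7λ) = λ^32e^(−8.4λ), i.e. Gamma(shape=33, rate=8.4).
The mode of a Gamma(a, b) with a ≥ 1 (shape–rate) is (a−1)/b = 32/8.4 ≈ 3.810.

λ̂_MAP = 3.810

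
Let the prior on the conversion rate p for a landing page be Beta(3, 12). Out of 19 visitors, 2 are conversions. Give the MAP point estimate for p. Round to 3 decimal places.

p̂_MAP = 0.125

Prior: Beta(3, 12).
Data: 2 successes in 19 trials. The binomial likelihood contributes p^2(1−p)^17, so the posterior is Beta(3+2, 12+17) = Beta(5, 29).
For Beta(a, b) with a, b > 1 the mode is (a−1)/(a+b−2) = 4/32 ≈ 0.125.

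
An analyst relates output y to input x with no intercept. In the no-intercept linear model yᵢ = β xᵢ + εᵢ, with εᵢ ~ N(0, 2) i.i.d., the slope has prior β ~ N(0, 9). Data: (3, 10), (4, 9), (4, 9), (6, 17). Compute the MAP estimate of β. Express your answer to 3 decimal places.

β̂_MAP = 2.642

log p(β | y) = −Σ(yᵢ − βxᵢ)²/(2·2) − β²/(2·9) + const.
Setting the derivative to zero: Σxᵢ(yᵢ − βxᵢ)/2 − β/9 = 0, so β = Σxᵢyᵢ / (Σxᵢ² + σ²/τ²).
Σxᵢyᵢ = 3·10 + 4·9 + 4·9 + 6·17 = 204; Σxᵢ² = 77; σ²/τ² = 2/9.
β̂_MAP = 204 / (77 + 2/9) = 204/(695/9) = 1836/695 ≈ 2.642.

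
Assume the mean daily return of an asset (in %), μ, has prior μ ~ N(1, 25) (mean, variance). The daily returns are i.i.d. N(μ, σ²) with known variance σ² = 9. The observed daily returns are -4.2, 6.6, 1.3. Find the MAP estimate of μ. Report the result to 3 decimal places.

n = 3; x̄ = ((-4.2) + 6.6 + 1.3)/3 = 3.7/3 = 37/30 ≈ 1.2333.
For a Normal prior and Normal likelihood with known variance, the posterior is Normal; its mode equals its mean, the precision-weighted average.
Prior precision 1/σ₀² = 1/25 = 0.04; data precision n/σ² = 3/9 = 1/3.
μ̂ = (0.04·1 + (1/3)·(37/30)) / (0.04 + 1/3) = (203/450)/(28/75) = 29/24 ≈ 1.208.

μ̂_MAP = 1.208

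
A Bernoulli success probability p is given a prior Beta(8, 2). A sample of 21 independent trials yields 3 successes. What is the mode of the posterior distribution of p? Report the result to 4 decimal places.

Prior: Beta(8, 2).
Data: 3 successes in 21 trials. The binomial likelihood contributes p^3(1−p)^18, so the posterior is Beta(8+3, 2+18) = Beta(11, 20).
For Beta(a, b) with a, b > 1 the mode is (a−1)/(a+b−2) = 10/29 ≈ 0.3448.

p̂_MAP = 0.3448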